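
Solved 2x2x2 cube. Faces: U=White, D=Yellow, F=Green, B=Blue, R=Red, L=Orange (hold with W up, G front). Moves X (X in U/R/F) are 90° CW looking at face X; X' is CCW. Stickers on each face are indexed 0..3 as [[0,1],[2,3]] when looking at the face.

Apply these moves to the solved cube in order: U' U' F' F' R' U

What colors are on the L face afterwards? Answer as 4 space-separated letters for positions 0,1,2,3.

Answer: G W O O

Derivation:
After move 1 (U'): U=WWWW F=OOGG R=GGRR B=RRBB L=BBOO
After move 2 (U'): U=WWWW F=BBGG R=OORR B=GGBB L=RROO
After move 3 (F'): F=BGBG U=WWOR R=YOYR D=ROYY L=RWOW
After move 4 (F'): F=GGBB U=WWYY R=OORR D=WWYY L=RROO
After move 5 (R'): R=OROR U=WBYG F=GWBY D=WGYB B=YGWB
After move 6 (U): U=YWGB F=ORBY R=YGOR B=RRWB L=GWOO
Query: L face = GWOO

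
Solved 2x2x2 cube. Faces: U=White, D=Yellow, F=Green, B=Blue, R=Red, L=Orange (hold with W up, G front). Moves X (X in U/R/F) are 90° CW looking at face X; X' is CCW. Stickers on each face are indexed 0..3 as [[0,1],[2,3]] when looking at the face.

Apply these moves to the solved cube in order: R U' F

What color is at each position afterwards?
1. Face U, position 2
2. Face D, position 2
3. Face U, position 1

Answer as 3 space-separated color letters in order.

Answer: O Y G

Derivation:
After move 1 (R): R=RRRR U=WGWG F=GYGY D=YBYB B=WBWB
After move 2 (U'): U=GGWW F=OOGY R=GYRR B=RRWB L=WBOO
After move 3 (F): F=GOYO U=GGOB R=WYWR D=RGYB L=WYOB
Query 1: U[2] = O
Query 2: D[2] = Y
Query 3: U[1] = G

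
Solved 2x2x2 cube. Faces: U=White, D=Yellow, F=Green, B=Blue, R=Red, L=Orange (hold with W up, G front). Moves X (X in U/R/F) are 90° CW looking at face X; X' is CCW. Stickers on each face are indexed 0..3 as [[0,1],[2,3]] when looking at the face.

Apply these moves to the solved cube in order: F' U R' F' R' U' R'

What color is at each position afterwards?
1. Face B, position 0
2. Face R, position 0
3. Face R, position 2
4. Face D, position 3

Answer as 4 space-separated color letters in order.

After move 1 (F'): F=GGGG U=WWRR R=YRYR D=OOYY L=OWOW
After move 2 (U): U=RWRW F=YRGG R=BBYR B=OWBB L=GGOW
After move 3 (R'): R=BRBY U=RBRO F=YWGW D=ORYG B=YWOB
After move 4 (F'): F=WWYG U=RBBB R=RROY D=GWYG L=GOOR
After move 5 (R'): R=RYRO U=ROBY F=WBYB D=GWYG B=GWWB
After move 6 (U'): U=OYRB F=GOYB R=WBRO B=RYWB L=GWOR
After move 7 (R'): R=BOWR U=OWRR F=GYYB D=GOYB B=GYWB
Query 1: B[0] = G
Query 2: R[0] = B
Query 3: R[2] = W
Query 4: D[3] = B

Answer: G B W B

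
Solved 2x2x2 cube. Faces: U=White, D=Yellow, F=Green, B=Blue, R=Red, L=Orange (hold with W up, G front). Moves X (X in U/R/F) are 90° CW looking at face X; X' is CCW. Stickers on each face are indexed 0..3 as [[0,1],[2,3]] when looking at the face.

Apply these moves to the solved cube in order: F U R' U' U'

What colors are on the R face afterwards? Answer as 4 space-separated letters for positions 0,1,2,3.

Answer: G G B W

Derivation:
After move 1 (F): F=GGGG U=WWOO R=WRWR D=RRYY L=OYOY
After move 2 (U): U=OWOW F=WRGG R=BBWR B=OYBB L=GGOY
After move 3 (R'): R=BRBW U=OBOO F=WWGW D=RRYG B=YYRB
After move 4 (U'): U=BOOO F=GGGW R=WWBW B=BRRB L=YYOY
After move 5 (U'): U=OOBO F=YYGW R=GGBW B=WWRB L=BROY
Query: R face = GGBW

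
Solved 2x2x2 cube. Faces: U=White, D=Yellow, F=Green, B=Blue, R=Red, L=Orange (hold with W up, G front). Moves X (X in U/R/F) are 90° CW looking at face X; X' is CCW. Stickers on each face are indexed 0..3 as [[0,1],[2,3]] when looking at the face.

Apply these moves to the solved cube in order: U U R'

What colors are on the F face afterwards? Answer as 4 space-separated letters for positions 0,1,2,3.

After move 1 (U): U=WWWW F=RRGG R=BBRR B=OOBB L=GGOO
After move 2 (U): U=WWWW F=BBGG R=OORR B=GGBB L=RROO
After move 3 (R'): R=OROR U=WBWG F=BWGW D=YBYG B=YGYB
Query: F face = BWGW

Answer: B W G W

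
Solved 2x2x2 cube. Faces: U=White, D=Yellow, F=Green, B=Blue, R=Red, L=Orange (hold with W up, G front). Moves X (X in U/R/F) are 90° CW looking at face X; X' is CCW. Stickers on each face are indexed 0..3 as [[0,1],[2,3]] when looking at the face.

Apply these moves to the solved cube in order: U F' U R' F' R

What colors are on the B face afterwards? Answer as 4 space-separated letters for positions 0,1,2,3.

After move 1 (U): U=WWWW F=RRGG R=BBRR B=OOBB L=GGOO
After move 2 (F'): F=RGRG U=WWBR R=YBYR D=GOYY L=GWOW
After move 3 (U): U=BWRW F=YBRG R=OOYR B=GWBB L=RGOW
After move 4 (R'): R=OROY U=BBRG F=YWRW D=GBYG B=YWOB
After move 5 (F'): F=WWYR U=BBOO R=BRGY D=GWYG L=RGOR
After move 6 (R): R=GBYR U=BWOR F=WWYG D=GOYY B=OWBB
Query: B face = OWBB

Answer: O W B B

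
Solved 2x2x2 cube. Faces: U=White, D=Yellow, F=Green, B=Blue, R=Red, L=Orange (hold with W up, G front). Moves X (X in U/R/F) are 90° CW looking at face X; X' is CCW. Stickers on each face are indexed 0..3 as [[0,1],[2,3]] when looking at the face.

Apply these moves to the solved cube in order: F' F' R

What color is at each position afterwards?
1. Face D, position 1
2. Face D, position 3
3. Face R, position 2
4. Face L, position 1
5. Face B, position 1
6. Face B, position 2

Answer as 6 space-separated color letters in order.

After move 1 (F'): F=GGGG U=WWRR R=YRYR D=OOYY L=OWOW
After move 2 (F'): F=GGGG U=WWYY R=OROR D=WWYY L=OROR
After move 3 (R): R=OORR U=WGYG F=GWGY D=WBYB B=YBWB
Query 1: D[1] = B
Query 2: D[3] = B
Query 3: R[2] = R
Query 4: L[1] = R
Query 5: B[1] = B
Query 6: B[2] = W

Answer: B B R R B W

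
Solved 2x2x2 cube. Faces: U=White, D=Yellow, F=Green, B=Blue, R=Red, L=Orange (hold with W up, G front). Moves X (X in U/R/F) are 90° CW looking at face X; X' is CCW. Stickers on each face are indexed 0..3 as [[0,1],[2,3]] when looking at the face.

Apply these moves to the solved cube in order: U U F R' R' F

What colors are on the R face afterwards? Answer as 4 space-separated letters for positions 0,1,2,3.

After move 1 (U): U=WWWW F=RRGG R=BBRR B=OOBB L=GGOO
After move 2 (U): U=WWWW F=BBGG R=OORR B=GGBB L=RROO
After move 3 (F): F=GBGB U=WWOR R=WOWR D=ROYY L=RYOY
After move 4 (R'): R=ORWW U=WBOG F=GWGR D=RBYB B=YGOB
After move 5 (R'): R=RWOW U=WOOY F=GBGG D=RWYR B=BGBB
After move 6 (F): F=GGGB U=WOYY R=OWYW D=ORYR L=RROW
Query: R face = OWYW

Answer: O W Y W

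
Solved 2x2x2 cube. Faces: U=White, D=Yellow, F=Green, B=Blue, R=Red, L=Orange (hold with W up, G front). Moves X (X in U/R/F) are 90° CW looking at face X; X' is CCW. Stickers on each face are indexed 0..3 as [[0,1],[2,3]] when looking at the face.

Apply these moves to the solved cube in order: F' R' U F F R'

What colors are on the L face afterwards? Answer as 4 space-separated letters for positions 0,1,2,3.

After move 1 (F'): F=GGGG U=WWRR R=YRYR D=OOYY L=OWOW
After move 2 (R'): R=RRYY U=WBRB F=GWGR D=OGYG B=YBOB
After move 3 (U): U=RWBB F=RRGR R=YBYY B=OWOB L=GWOW
After move 4 (F): F=GRRR U=RWWW R=BBBY D=YYYG L=GOOG
After move 5 (F): F=RGRR U=RWGO R=WBWY D=BBYG L=GYOY
After move 6 (R'): R=BYWW U=ROGO F=RWRO D=BGYR B=GWBB
Query: L face = GYOY

Answer: G Y O Y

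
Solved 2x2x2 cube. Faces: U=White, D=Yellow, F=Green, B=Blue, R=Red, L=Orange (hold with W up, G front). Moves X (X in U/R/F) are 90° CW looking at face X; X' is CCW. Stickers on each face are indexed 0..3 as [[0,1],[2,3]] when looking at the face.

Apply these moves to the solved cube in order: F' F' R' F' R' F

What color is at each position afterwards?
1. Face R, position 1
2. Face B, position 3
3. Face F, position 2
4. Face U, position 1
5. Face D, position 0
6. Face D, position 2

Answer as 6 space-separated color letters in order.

Answer: O B O W G Y

Derivation:
After move 1 (F'): F=GGGG U=WWRR R=YRYR D=OOYY L=OWOW
After move 2 (F'): F=GGGG U=WWYY R=OROR D=WWYY L=OROR
After move 3 (R'): R=RROO U=WBYB F=GWGY D=WGYG B=YBWB
After move 4 (F'): F=WYGG U=WBRO R=GRWO D=RRYG L=OBOY
After move 5 (R'): R=ROGW U=WWRY F=WBGO D=RYYG B=GBRB
After move 6 (F): F=GWOB U=WWYB R=ROYW D=GRYG L=OROY
Query 1: R[1] = O
Query 2: B[3] = B
Query 3: F[2] = O
Query 4: U[1] = W
Query 5: D[0] = G
Query 6: D[2] = Y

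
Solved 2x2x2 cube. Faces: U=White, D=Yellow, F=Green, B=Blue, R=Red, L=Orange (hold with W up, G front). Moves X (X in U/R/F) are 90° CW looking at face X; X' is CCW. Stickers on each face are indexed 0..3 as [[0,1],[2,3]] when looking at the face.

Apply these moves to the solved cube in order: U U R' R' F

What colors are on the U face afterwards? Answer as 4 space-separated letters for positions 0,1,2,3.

Answer: W Y O R

Derivation:
After move 1 (U): U=WWWW F=RRGG R=BBRR B=OOBB L=GGOO
After move 2 (U): U=WWWW F=BBGG R=OORR B=GGBB L=RROO
After move 3 (R'): R=OROR U=WBWG F=BWGW D=YBYG B=YGYB
After move 4 (R'): R=RROO U=WYWY F=BBGG D=YWYW B=GGBB
After move 5 (F): F=GBGB U=WYOR R=WRYO D=ORYW L=RYOW
Query: U face = WYOR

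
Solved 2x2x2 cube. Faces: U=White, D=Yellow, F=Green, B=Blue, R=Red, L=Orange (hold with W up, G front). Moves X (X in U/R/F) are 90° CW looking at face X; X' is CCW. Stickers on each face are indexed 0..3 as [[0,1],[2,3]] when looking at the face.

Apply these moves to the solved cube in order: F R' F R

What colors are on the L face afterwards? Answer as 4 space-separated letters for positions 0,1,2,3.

Answer: O R O G

Derivation:
After move 1 (F): F=GGGG U=WWOO R=WRWR D=RRYY L=OYOY
After move 2 (R'): R=RRWW U=WBOB F=GWGO D=RGYG B=YBRB
After move 3 (F): F=GGOW U=WBYY R=ORBW D=WRYG L=OROG
After move 4 (R): R=BOWR U=WGYW F=GROG D=WRYY B=YBBB
Query: L face = OROG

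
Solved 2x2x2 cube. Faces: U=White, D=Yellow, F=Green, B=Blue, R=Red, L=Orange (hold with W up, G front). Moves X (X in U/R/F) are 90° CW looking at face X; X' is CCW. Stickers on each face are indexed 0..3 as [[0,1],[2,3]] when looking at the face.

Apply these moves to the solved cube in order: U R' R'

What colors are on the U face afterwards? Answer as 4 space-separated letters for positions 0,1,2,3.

Answer: W Y W Y

Derivation:
After move 1 (U): U=WWWW F=RRGG R=BBRR B=OOBB L=GGOO
After move 2 (R'): R=BRBR U=WBWO F=RWGW D=YRYG B=YOYB
After move 3 (R'): R=RRBB U=WYWY F=RBGO D=YWYW B=GORB
Query: U face = WYWY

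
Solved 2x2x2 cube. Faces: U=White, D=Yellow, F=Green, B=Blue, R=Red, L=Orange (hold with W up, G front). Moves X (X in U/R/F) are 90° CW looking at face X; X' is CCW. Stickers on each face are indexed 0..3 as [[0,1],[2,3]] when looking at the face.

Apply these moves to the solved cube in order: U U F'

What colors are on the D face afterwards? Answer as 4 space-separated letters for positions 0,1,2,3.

Answer: R O Y Y

Derivation:
After move 1 (U): U=WWWW F=RRGG R=BBRR B=OOBB L=GGOO
After move 2 (U): U=WWWW F=BBGG R=OORR B=GGBB L=RROO
After move 3 (F'): F=BGBG U=WWOR R=YOYR D=ROYY L=RWOW
Query: D face = ROYY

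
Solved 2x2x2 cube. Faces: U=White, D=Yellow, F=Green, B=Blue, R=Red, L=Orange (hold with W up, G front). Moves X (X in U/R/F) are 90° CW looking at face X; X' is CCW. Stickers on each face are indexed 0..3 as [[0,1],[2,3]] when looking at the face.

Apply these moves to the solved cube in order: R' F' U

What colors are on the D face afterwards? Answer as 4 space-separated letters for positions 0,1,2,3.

After move 1 (R'): R=RRRR U=WBWB F=GWGW D=YGYG B=YBYB
After move 2 (F'): F=WWGG U=WBRR R=GRYR D=OOYG L=OBOW
After move 3 (U): U=RWRB F=GRGG R=YBYR B=OBYB L=WWOW
Query: D face = OOYG

Answer: O O Y G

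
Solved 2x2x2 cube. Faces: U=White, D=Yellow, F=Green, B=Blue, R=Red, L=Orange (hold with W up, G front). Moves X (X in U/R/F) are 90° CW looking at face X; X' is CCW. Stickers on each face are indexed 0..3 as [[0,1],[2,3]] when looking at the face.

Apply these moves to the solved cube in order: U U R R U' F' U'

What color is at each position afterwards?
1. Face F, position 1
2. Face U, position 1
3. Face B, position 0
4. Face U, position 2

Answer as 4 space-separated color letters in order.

Answer: W O W Y

Derivation:
After move 1 (U): U=WWWW F=RRGG R=BBRR B=OOBB L=GGOO
After move 2 (U): U=WWWW F=BBGG R=OORR B=GGBB L=RROO
After move 3 (R): R=RORO U=WBWG F=BYGY D=YBYG B=WGWB
After move 4 (R): R=RROO U=WYWY F=BBGG D=YWYW B=GGBB
After move 5 (U'): U=YYWW F=RRGG R=BBOO B=RRBB L=GGOO
After move 6 (F'): F=RGRG U=YYBO R=WBYO D=GOYW L=GWOW
After move 7 (U'): U=YOYB F=GWRG R=RGYO B=WBBB L=RROW
Query 1: F[1] = W
Query 2: U[1] = O
Query 3: B[0] = W
Query 4: U[2] = Y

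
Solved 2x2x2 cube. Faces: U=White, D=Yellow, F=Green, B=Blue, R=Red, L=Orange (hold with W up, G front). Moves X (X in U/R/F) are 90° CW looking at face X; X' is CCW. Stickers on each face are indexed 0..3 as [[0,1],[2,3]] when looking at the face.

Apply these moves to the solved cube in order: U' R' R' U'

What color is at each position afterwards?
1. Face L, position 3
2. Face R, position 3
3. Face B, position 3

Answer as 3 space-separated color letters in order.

Answer: O G B

Derivation:
After move 1 (U'): U=WWWW F=OOGG R=GGRR B=RRBB L=BBOO
After move 2 (R'): R=GRGR U=WBWR F=OWGW D=YOYG B=YRYB
After move 3 (R'): R=RRGG U=WYWY F=OBGR D=YWYW B=GROB
After move 4 (U'): U=YYWW F=BBGR R=OBGG B=RROB L=GROO
Query 1: L[3] = O
Query 2: R[3] = G
Query 3: B[3] = B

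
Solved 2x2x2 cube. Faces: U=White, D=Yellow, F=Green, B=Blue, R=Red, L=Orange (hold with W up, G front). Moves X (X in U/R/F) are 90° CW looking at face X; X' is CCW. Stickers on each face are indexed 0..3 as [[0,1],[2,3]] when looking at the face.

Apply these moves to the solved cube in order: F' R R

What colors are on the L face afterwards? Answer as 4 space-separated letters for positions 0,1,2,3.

Answer: O W O W

Derivation:
After move 1 (F'): F=GGGG U=WWRR R=YRYR D=OOYY L=OWOW
After move 2 (R): R=YYRR U=WGRG F=GOGY D=OBYB B=RBWB
After move 3 (R): R=RYRY U=WORY F=GBGB D=OWYR B=GBGB
Query: L face = OWOW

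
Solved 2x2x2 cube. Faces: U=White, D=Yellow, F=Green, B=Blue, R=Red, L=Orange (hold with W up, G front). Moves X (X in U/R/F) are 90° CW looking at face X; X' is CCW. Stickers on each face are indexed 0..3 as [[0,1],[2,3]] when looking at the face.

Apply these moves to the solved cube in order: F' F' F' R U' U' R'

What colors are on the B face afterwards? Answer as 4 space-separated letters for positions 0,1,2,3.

Answer: B R B B

Derivation:
After move 1 (F'): F=GGGG U=WWRR R=YRYR D=OOYY L=OWOW
After move 2 (F'): F=GGGG U=WWYY R=OROR D=WWYY L=OROR
After move 3 (F'): F=GGGG U=WWOO R=WRWR D=RRYY L=OYOY
After move 4 (R): R=WWRR U=WGOG F=GRGY D=RBYB B=OBWB
After move 5 (U'): U=GGWO F=OYGY R=GRRR B=WWWB L=OBOY
After move 6 (U'): U=GOGW F=OBGY R=OYRR B=GRWB L=WWOY
After move 7 (R'): R=YROR U=GWGG F=OOGW D=RBYY B=BRBB
Query: B face = BRBB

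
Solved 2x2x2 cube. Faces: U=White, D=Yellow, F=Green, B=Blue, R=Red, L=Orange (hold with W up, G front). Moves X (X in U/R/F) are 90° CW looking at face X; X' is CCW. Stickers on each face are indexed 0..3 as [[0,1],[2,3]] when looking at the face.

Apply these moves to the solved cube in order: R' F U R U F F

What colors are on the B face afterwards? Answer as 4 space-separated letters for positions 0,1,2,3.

Answer: G G W B

Derivation:
After move 1 (R'): R=RRRR U=WBWB F=GWGW D=YGYG B=YBYB
After move 2 (F): F=GGWW U=WBOO R=WRBR D=RRYG L=OYOG
After move 3 (U): U=OWOB F=WRWW R=YBBR B=OYYB L=GGOG
After move 4 (R): R=BYRB U=OROW F=WRWG D=RYYO B=BYWB
After move 5 (U): U=OOWR F=BYWG R=BYRB B=GGWB L=WROG
After move 6 (F): F=WBGY U=OOGR R=WYRB D=RBYO L=WROY
After move 7 (F): F=GWYB U=OOYR R=GYRB D=RWYO L=WROB
Query: B face = GGWB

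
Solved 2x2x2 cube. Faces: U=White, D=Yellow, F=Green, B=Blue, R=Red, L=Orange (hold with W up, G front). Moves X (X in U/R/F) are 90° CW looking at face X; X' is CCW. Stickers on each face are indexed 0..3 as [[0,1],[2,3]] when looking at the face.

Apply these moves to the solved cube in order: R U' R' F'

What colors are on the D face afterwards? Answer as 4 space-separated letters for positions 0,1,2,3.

After move 1 (R): R=RRRR U=WGWG F=GYGY D=YBYB B=WBWB
After move 2 (U'): U=GGWW F=OOGY R=GYRR B=RRWB L=WBOO
After move 3 (R'): R=YRGR U=GWWR F=OGGW D=YOYY B=BRBB
After move 4 (F'): F=GWOG U=GWYG R=ORYR D=BOYY L=WROW
Query: D face = BOYY

Answer: B O Y Y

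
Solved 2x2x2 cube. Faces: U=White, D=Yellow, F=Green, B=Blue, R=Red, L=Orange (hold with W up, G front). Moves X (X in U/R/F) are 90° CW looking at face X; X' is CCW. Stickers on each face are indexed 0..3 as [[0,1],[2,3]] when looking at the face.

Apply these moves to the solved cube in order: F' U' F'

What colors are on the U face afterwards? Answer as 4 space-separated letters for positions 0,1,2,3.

After move 1 (F'): F=GGGG U=WWRR R=YRYR D=OOYY L=OWOW
After move 2 (U'): U=WRWR F=OWGG R=GGYR B=YRBB L=BBOW
After move 3 (F'): F=WGOG U=WRGY R=OGOR D=BWYY L=BROW
Query: U face = WRGY

Answer: W R G Y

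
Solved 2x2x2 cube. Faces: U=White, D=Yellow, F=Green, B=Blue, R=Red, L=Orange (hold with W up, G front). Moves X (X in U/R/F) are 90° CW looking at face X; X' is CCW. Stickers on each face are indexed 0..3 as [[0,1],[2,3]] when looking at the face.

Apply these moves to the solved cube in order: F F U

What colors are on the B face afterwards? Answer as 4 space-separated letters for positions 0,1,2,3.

Answer: O R B B

Derivation:
After move 1 (F): F=GGGG U=WWOO R=WRWR D=RRYY L=OYOY
After move 2 (F): F=GGGG U=WWYY R=OROR D=WWYY L=OROR
After move 3 (U): U=YWYW F=ORGG R=BBOR B=ORBB L=GGOR
Query: B face = ORBB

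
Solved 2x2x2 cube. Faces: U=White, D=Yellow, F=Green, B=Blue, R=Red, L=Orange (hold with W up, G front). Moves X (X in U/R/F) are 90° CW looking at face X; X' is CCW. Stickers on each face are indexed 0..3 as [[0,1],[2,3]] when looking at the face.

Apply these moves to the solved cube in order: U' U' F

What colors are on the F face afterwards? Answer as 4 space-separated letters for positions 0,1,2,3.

Answer: G B G B

Derivation:
After move 1 (U'): U=WWWW F=OOGG R=GGRR B=RRBB L=BBOO
After move 2 (U'): U=WWWW F=BBGG R=OORR B=GGBB L=RROO
After move 3 (F): F=GBGB U=WWOR R=WOWR D=ROYY L=RYOY
Query: F face = GBGB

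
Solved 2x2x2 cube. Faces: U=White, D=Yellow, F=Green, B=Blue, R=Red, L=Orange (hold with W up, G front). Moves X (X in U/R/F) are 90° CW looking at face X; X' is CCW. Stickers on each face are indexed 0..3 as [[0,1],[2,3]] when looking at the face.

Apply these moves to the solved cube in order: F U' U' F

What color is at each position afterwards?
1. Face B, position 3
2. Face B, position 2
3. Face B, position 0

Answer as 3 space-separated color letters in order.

Answer: B B G

Derivation:
After move 1 (F): F=GGGG U=WWOO R=WRWR D=RRYY L=OYOY
After move 2 (U'): U=WOWO F=OYGG R=GGWR B=WRBB L=BBOY
After move 3 (U'): U=OOWW F=BBGG R=OYWR B=GGBB L=WROY
After move 4 (F): F=GBGB U=OOYR R=WYWR D=WOYY L=WROR
Query 1: B[3] = B
Query 2: B[2] = B
Query 3: B[0] = G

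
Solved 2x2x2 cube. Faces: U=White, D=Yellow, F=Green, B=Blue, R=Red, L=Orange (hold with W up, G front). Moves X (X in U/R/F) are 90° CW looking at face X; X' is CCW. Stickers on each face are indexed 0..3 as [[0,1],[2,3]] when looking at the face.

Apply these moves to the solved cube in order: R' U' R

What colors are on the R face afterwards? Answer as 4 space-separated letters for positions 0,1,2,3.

Answer: R G R W

Derivation:
After move 1 (R'): R=RRRR U=WBWB F=GWGW D=YGYG B=YBYB
After move 2 (U'): U=BBWW F=OOGW R=GWRR B=RRYB L=YBOO
After move 3 (R): R=RGRW U=BOWW F=OGGG D=YYYR B=WRBB
Query: R face = RGRW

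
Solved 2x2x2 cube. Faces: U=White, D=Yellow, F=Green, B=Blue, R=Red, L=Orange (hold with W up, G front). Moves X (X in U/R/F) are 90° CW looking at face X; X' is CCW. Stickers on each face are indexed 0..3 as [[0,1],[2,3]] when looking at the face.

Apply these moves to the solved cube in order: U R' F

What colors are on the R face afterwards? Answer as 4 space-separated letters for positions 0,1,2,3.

Answer: W R O R

Derivation:
After move 1 (U): U=WWWW F=RRGG R=BBRR B=OOBB L=GGOO
After move 2 (R'): R=BRBR U=WBWO F=RWGW D=YRYG B=YOYB
After move 3 (F): F=GRWW U=WBOG R=WROR D=BBYG L=GYOR
Query: R face = WROR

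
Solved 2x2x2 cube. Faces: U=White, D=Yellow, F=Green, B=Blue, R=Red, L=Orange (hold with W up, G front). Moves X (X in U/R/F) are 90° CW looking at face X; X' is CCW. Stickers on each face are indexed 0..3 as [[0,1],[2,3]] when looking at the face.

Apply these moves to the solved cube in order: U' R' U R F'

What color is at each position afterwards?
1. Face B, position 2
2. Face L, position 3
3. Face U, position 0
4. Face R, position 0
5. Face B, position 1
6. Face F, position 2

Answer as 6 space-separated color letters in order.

Answer: W R W Y B G

Derivation:
After move 1 (U'): U=WWWW F=OOGG R=GGRR B=RRBB L=BBOO
After move 2 (R'): R=GRGR U=WBWR F=OWGW D=YOYG B=YRYB
After move 3 (U): U=WWRB F=GRGW R=YRGR B=BBYB L=OWOO
After move 4 (R): R=GYRR U=WRRW F=GOGG D=YYYB B=BBWB
After move 5 (F'): F=OGGG U=WRGR R=YYYR D=WOYB L=OWOR
Query 1: B[2] = W
Query 2: L[3] = R
Query 3: U[0] = W
Query 4: R[0] = Y
Query 5: B[1] = B
Query 6: F[2] = G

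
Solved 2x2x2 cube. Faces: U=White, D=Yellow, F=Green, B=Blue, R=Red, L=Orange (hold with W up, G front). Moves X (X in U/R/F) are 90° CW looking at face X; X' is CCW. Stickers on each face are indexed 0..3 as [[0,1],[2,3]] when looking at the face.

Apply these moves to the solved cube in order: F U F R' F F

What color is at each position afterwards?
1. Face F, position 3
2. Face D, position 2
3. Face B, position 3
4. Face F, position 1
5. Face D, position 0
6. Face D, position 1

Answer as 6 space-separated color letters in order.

After move 1 (F): F=GGGG U=WWOO R=WRWR D=RRYY L=OYOY
After move 2 (U): U=OWOW F=WRGG R=BBWR B=OYBB L=GGOY
After move 3 (F): F=GWGR U=OWYG R=OBWR D=WBYY L=GROR
After move 4 (R'): R=BROW U=OBYO F=GWGG D=WWYR B=YYBB
After move 5 (F): F=GGGW U=OBRR R=YROW D=OBYR L=GWOW
After move 6 (F): F=GGWG U=OBWW R=RRRW D=OYYR L=GOOB
Query 1: F[3] = G
Query 2: D[2] = Y
Query 3: B[3] = B
Query 4: F[1] = G
Query 5: D[0] = O
Query 6: D[1] = Y

Answer: G Y B G O Y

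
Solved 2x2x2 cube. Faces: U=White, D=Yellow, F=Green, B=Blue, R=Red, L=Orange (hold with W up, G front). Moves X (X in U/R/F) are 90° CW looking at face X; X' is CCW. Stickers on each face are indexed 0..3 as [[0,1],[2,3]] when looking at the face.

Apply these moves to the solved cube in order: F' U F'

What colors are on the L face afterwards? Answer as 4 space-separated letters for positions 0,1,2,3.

After move 1 (F'): F=GGGG U=WWRR R=YRYR D=OOYY L=OWOW
After move 2 (U): U=RWRW F=YRGG R=BBYR B=OWBB L=GGOW
After move 3 (F'): F=RGYG U=RWBY R=OBOR D=GWYY L=GWOR
Query: L face = GWOR

Answer: G W O R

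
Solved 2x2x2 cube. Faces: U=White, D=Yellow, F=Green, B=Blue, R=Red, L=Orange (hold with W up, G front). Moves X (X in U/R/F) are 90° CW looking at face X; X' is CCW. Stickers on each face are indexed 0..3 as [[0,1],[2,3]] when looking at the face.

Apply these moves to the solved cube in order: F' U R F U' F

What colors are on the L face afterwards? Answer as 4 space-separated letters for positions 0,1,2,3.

After move 1 (F'): F=GGGG U=WWRR R=YRYR D=OOYY L=OWOW
After move 2 (U): U=RWRW F=YRGG R=BBYR B=OWBB L=GGOW
After move 3 (R): R=YBRB U=RRRG F=YOGY D=OBYO B=WWWB
After move 4 (F): F=GYYO U=RRWG R=RBGB D=RYYO L=GOOB
After move 5 (U'): U=RGRW F=GOYO R=GYGB B=RBWB L=WWOB
After move 6 (F): F=YGOO U=RGBW R=RYWB D=GGYO L=WROY
Query: L face = WROY

Answer: W R O Y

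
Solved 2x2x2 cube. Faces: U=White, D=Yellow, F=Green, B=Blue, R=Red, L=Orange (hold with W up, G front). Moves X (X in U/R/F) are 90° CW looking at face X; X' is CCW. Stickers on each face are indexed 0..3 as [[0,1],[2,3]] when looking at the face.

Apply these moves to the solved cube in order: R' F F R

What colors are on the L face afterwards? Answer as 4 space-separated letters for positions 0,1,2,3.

Answer: O R O R

Derivation:
After move 1 (R'): R=RRRR U=WBWB F=GWGW D=YGYG B=YBYB
After move 2 (F): F=GGWW U=WBOO R=WRBR D=RRYG L=OYOG
After move 3 (F): F=WGWG U=WBGY R=OROR D=BWYG L=OROR
After move 4 (R): R=OORR U=WGGG F=WWWG D=BYYY B=YBBB
Query: L face = OROR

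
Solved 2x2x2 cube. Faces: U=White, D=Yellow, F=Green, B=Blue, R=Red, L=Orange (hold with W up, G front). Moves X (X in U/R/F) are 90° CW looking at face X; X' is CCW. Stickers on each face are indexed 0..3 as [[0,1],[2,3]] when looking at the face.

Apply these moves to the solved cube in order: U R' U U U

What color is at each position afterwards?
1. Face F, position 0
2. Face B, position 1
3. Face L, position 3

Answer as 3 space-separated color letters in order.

After move 1 (U): U=WWWW F=RRGG R=BBRR B=OOBB L=GGOO
After move 2 (R'): R=BRBR U=WBWO F=RWGW D=YRYG B=YOYB
After move 3 (U): U=WWOB F=BRGW R=YOBR B=GGYB L=RWOO
After move 4 (U): U=OWBW F=YOGW R=GGBR B=RWYB L=BROO
After move 5 (U): U=BOWW F=GGGW R=RWBR B=BRYB L=YOOO
Query 1: F[0] = G
Query 2: B[1] = R
Query 3: L[3] = O

Answer: G R O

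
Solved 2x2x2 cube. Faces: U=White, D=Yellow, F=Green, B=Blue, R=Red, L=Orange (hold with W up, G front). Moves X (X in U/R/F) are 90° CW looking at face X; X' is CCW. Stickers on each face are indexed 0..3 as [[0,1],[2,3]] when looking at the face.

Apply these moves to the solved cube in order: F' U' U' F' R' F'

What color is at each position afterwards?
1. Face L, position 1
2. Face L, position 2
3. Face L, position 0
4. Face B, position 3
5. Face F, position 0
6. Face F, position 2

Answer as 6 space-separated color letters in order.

Answer: G O Y B R B

Derivation:
After move 1 (F'): F=GGGG U=WWRR R=YRYR D=OOYY L=OWOW
After move 2 (U'): U=WRWR F=OWGG R=GGYR B=YRBB L=BBOW
After move 3 (U'): U=RRWW F=BBGG R=OWYR B=GGBB L=YROW
After move 4 (F'): F=BGBG U=RROY R=OWOR D=RWYY L=YWOW
After move 5 (R'): R=WROO U=RBOG F=BRBY D=RGYG B=YGWB
After move 6 (F'): F=RYBB U=RBWO R=GRRO D=WWYG L=YGOO
Query 1: L[1] = G
Query 2: L[2] = O
Query 3: L[0] = Y
Query 4: B[3] = B
Query 5: F[0] = R
Query 6: F[2] = B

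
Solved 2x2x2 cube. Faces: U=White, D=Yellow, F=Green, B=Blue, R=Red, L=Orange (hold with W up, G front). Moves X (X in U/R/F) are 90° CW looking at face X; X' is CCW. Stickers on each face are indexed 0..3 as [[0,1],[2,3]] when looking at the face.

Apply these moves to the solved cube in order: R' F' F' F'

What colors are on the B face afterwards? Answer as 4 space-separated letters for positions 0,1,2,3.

After move 1 (R'): R=RRRR U=WBWB F=GWGW D=YGYG B=YBYB
After move 2 (F'): F=WWGG U=WBRR R=GRYR D=OOYG L=OBOW
After move 3 (F'): F=WGWG U=WBGY R=OROR D=BWYG L=OROR
After move 4 (F'): F=GGWW U=WBOO R=WRBR D=RRYG L=OYOG
Query: B face = YBYB

Answer: Y B Y B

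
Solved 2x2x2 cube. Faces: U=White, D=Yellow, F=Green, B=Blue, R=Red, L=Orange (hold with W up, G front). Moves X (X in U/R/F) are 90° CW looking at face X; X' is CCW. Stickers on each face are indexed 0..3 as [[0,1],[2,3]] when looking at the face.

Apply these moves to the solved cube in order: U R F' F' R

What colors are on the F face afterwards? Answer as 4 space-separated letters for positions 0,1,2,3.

Answer: Y W Y O

Derivation:
After move 1 (U): U=WWWW F=RRGG R=BBRR B=OOBB L=GGOO
After move 2 (R): R=RBRB U=WRWG F=RYGY D=YBYO B=WOWB
After move 3 (F'): F=YYRG U=WRRR R=BBYB D=GOYO L=GGOW
After move 4 (F'): F=YGYR U=WRBY R=OBGB D=GWYO L=GROR
After move 5 (R): R=GOBB U=WGBR F=YWYO D=GWYW B=YORB
Query: F face = YWYO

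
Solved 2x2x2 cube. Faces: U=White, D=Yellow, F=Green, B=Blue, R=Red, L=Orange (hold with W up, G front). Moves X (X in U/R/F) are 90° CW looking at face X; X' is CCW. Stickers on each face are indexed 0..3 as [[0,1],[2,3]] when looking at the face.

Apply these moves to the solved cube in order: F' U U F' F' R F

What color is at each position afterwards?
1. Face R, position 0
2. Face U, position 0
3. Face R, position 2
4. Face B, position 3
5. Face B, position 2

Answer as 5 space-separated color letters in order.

After move 1 (F'): F=GGGG U=WWRR R=YRYR D=OOYY L=OWOW
After move 2 (U): U=RWRW F=YRGG R=BBYR B=OWBB L=GGOW
After move 3 (U): U=RRWW F=BBGG R=OWYR B=GGBB L=YROW
After move 4 (F'): F=BGBG U=RROY R=OWOR D=RWYY L=YWOW
After move 5 (F'): F=GGBB U=RROO R=WWRR D=WWYY L=YYOO
After move 6 (R): R=RWRW U=RGOB F=GWBY D=WBYG B=OGRB
After move 7 (F): F=BGYW U=RGOY R=OWBW D=RRYG L=YWOB
Query 1: R[0] = O
Query 2: U[0] = R
Query 3: R[2] = B
Query 4: B[3] = B
Query 5: B[2] = R

Answer: O R B B R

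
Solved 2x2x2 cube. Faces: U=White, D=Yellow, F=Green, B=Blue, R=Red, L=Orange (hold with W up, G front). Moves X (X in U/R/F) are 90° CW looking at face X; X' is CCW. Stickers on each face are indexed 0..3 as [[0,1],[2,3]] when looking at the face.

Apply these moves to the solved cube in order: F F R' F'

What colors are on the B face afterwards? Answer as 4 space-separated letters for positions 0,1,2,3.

Answer: Y B W B

Derivation:
After move 1 (F): F=GGGG U=WWOO R=WRWR D=RRYY L=OYOY
After move 2 (F): F=GGGG U=WWYY R=OROR D=WWYY L=OROR
After move 3 (R'): R=RROO U=WBYB F=GWGY D=WGYG B=YBWB
After move 4 (F'): F=WYGG U=WBRO R=GRWO D=RRYG L=OBOY
Query: B face = YBWB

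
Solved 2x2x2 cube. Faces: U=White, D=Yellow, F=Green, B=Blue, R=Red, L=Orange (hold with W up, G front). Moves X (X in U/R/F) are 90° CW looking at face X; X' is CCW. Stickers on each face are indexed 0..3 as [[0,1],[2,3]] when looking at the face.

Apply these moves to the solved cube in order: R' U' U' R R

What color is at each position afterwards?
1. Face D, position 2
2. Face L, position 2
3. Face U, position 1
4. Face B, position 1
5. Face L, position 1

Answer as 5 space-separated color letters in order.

Answer: Y O G W R

Derivation:
After move 1 (R'): R=RRRR U=WBWB F=GWGW D=YGYG B=YBYB
After move 2 (U'): U=BBWW F=OOGW R=GWRR B=RRYB L=YBOO
After move 3 (U'): U=BWBW F=YBGW R=OORR B=GWYB L=RROO
After move 4 (R): R=RORO U=BBBW F=YGGG D=YYYG B=WWWB
After move 5 (R): R=RROO U=BGBG F=YYGG D=YWYW B=WWBB
Query 1: D[2] = Y
Query 2: L[2] = O
Query 3: U[1] = G
Query 4: B[1] = W
Query 5: L[1] = R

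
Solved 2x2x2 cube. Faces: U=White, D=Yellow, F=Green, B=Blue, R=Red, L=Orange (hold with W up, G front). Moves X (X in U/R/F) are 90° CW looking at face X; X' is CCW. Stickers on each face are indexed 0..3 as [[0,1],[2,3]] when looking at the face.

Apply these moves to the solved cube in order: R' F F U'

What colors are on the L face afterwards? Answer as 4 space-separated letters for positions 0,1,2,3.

Answer: Y B O R

Derivation:
After move 1 (R'): R=RRRR U=WBWB F=GWGW D=YGYG B=YBYB
After move 2 (F): F=GGWW U=WBOO R=WRBR D=RRYG L=OYOG
After move 3 (F): F=WGWG U=WBGY R=OROR D=BWYG L=OROR
After move 4 (U'): U=BYWG F=ORWG R=WGOR B=ORYB L=YBOR
Query: L face = YBOR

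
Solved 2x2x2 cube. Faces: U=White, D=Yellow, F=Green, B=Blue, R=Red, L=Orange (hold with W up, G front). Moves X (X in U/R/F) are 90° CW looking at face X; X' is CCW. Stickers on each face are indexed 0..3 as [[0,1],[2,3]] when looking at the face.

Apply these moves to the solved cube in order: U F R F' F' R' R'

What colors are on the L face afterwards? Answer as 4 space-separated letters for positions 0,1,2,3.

Answer: G R O W

Derivation:
After move 1 (U): U=WWWW F=RRGG R=BBRR B=OOBB L=GGOO
After move 2 (F): F=GRGR U=WWOG R=WBWR D=RBYY L=GYOY
After move 3 (R): R=WWRB U=WROR F=GBGY D=RBYO B=GOWB
After move 4 (F'): F=BYGG U=WRWR R=BWRB D=YYYO L=GROO
After move 5 (F'): F=YGBG U=WRBR R=YWYB D=ROYO L=GROW
After move 6 (R'): R=WBYY U=WWBG F=YRBR D=RGYG B=OOOB
After move 7 (R'): R=BYWY U=WOBO F=YWBG D=RRYR B=GOGB
Query: L face = GROW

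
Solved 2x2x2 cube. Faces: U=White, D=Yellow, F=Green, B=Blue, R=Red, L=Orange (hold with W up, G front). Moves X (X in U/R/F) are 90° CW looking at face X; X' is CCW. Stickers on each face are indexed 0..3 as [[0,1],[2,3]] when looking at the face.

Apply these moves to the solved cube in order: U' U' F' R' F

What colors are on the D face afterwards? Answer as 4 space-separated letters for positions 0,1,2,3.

Answer: Y O Y G

Derivation:
After move 1 (U'): U=WWWW F=OOGG R=GGRR B=RRBB L=BBOO
After move 2 (U'): U=WWWW F=BBGG R=OORR B=GGBB L=RROO
After move 3 (F'): F=BGBG U=WWOR R=YOYR D=ROYY L=RWOW
After move 4 (R'): R=ORYY U=WBOG F=BWBR D=RGYG B=YGOB
After move 5 (F): F=BBRW U=WBWW R=ORGY D=YOYG L=RROG
Query: D face = YOYG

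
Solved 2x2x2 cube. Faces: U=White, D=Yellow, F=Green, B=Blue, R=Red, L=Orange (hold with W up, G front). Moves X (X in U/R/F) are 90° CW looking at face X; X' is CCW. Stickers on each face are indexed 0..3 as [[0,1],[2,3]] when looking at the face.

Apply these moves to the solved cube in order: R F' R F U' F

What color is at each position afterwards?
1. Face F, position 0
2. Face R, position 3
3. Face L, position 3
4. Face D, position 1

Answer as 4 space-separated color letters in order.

After move 1 (R): R=RRRR U=WGWG F=GYGY D=YBYB B=WBWB
After move 2 (F'): F=YYGG U=WGRR R=BRYR D=OOYB L=OGOW
After move 3 (R): R=YBRR U=WYRG F=YOGB D=OWYW B=RBGB
After move 4 (F): F=GYBO U=WYWG R=RBGR D=RYYW L=OOOW
After move 5 (U'): U=YGWW F=OOBO R=GYGR B=RBGB L=RBOW
After move 6 (F): F=BOOO U=YGWB R=WYWR D=GGYW L=RROY
Query 1: F[0] = B
Query 2: R[3] = R
Query 3: L[3] = Y
Query 4: D[1] = G

Answer: B R Y G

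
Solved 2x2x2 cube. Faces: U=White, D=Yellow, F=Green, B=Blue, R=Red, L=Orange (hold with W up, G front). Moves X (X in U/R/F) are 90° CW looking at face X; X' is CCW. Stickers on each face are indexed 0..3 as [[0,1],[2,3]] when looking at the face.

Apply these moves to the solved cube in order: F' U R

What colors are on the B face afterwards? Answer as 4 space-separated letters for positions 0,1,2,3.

Answer: W W W B

Derivation:
After move 1 (F'): F=GGGG U=WWRR R=YRYR D=OOYY L=OWOW
After move 2 (U): U=RWRW F=YRGG R=BBYR B=OWBB L=GGOW
After move 3 (R): R=YBRB U=RRRG F=YOGY D=OBYO B=WWWB
Query: B face = WWWB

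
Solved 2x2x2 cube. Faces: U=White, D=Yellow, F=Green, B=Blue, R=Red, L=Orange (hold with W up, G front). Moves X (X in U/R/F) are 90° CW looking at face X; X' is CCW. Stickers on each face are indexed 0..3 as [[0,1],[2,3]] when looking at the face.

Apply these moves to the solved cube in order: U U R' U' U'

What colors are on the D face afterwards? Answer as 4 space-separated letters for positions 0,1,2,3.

After move 1 (U): U=WWWW F=RRGG R=BBRR B=OOBB L=GGOO
After move 2 (U): U=WWWW F=BBGG R=OORR B=GGBB L=RROO
After move 3 (R'): R=OROR U=WBWG F=BWGW D=YBYG B=YGYB
After move 4 (U'): U=BGWW F=RRGW R=BWOR B=ORYB L=YGOO
After move 5 (U'): U=GWBW F=YGGW R=RROR B=BWYB L=OROO
Query: D face = YBYG

Answer: Y B Y G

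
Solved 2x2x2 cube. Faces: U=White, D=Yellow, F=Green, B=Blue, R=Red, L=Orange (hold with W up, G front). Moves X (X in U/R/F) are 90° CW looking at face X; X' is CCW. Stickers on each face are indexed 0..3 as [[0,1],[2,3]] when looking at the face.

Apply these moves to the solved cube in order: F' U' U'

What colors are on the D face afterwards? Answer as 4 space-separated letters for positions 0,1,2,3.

Answer: O O Y Y

Derivation:
After move 1 (F'): F=GGGG U=WWRR R=YRYR D=OOYY L=OWOW
After move 2 (U'): U=WRWR F=OWGG R=GGYR B=YRBB L=BBOW
After move 3 (U'): U=RRWW F=BBGG R=OWYR B=GGBB L=YROW
Query: D face = OOYY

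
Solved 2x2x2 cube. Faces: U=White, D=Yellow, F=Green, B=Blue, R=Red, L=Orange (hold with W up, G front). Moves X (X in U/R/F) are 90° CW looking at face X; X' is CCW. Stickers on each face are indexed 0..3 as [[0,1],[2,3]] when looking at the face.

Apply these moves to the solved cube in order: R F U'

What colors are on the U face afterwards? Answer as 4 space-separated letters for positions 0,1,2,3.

Answer: G O W O

Derivation:
After move 1 (R): R=RRRR U=WGWG F=GYGY D=YBYB B=WBWB
After move 2 (F): F=GGYY U=WGOO R=WRGR D=RRYB L=OYOB
After move 3 (U'): U=GOWO F=OYYY R=GGGR B=WRWB L=WBOB
Query: U face = GOWO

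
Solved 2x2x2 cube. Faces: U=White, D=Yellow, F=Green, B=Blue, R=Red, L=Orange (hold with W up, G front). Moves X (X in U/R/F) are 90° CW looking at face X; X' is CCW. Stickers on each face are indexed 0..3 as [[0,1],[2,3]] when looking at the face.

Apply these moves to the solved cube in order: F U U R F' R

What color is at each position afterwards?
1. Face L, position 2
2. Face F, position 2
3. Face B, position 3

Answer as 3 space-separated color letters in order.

After move 1 (F): F=GGGG U=WWOO R=WRWR D=RRYY L=OYOY
After move 2 (U): U=OWOW F=WRGG R=BBWR B=OYBB L=GGOY
After move 3 (U): U=OOWW F=BBGG R=OYWR B=GGBB L=WROY
After move 4 (R): R=WORY U=OBWG F=BRGY D=RBYG B=WGOB
After move 5 (F'): F=RYBG U=OBWR R=BORY D=RYYG L=WGOW
After move 6 (R): R=RBYO U=OYWG F=RYBG D=ROYW B=RGBB
Query 1: L[2] = O
Query 2: F[2] = B
Query 3: B[3] = B

Answer: O B B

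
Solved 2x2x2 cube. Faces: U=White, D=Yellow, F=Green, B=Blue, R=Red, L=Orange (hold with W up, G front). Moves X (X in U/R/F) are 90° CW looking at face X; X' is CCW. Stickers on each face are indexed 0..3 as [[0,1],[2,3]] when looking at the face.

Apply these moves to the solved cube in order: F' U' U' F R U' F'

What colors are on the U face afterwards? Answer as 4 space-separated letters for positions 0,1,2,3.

After move 1 (F'): F=GGGG U=WWRR R=YRYR D=OOYY L=OWOW
After move 2 (U'): U=WRWR F=OWGG R=GGYR B=YRBB L=BBOW
After move 3 (U'): U=RRWW F=BBGG R=OWYR B=GGBB L=YROW
After move 4 (F): F=GBGB U=RRWR R=WWWR D=YOYY L=YOOO
After move 5 (R): R=WWRW U=RBWB F=GOGY D=YBYG B=RGRB
After move 6 (U'): U=BBRW F=YOGY R=GORW B=WWRB L=RGOO
After move 7 (F'): F=OYYG U=BBGR R=BOYW D=GOYG L=RWOR
Query: U face = BBGR

Answer: B B G R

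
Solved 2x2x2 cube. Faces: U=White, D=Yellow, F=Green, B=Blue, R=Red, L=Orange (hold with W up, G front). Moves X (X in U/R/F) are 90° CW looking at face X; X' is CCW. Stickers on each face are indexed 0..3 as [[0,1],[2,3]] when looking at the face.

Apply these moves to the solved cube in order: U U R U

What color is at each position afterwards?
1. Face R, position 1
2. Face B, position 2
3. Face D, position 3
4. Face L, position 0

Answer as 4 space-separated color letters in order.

Answer: G W G B

Derivation:
After move 1 (U): U=WWWW F=RRGG R=BBRR B=OOBB L=GGOO
After move 2 (U): U=WWWW F=BBGG R=OORR B=GGBB L=RROO
After move 3 (R): R=RORO U=WBWG F=BYGY D=YBYG B=WGWB
After move 4 (U): U=WWGB F=ROGY R=WGRO B=RRWB L=BYOO
Query 1: R[1] = G
Query 2: B[2] = W
Query 3: D[3] = G
Query 4: L[0] = B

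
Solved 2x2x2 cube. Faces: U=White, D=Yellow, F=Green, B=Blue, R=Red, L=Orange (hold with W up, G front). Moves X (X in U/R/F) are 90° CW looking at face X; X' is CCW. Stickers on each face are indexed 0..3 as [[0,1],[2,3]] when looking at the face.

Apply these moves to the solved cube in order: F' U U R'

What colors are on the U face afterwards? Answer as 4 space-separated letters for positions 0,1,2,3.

After move 1 (F'): F=GGGG U=WWRR R=YRYR D=OOYY L=OWOW
After move 2 (U): U=RWRW F=YRGG R=BBYR B=OWBB L=GGOW
After move 3 (U): U=RRWW F=BBGG R=OWYR B=GGBB L=YROW
After move 4 (R'): R=WROY U=RBWG F=BRGW D=OBYG B=YGOB
Query: U face = RBWG

Answer: R B W G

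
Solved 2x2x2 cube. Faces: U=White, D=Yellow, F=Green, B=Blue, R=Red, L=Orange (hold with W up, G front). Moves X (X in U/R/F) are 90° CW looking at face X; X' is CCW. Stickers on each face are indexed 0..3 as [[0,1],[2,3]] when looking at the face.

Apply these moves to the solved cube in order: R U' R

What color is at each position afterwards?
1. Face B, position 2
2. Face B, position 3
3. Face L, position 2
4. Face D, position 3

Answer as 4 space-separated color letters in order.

Answer: G B O R

Derivation:
After move 1 (R): R=RRRR U=WGWG F=GYGY D=YBYB B=WBWB
After move 2 (U'): U=GGWW F=OOGY R=GYRR B=RRWB L=WBOO
After move 3 (R): R=RGRY U=GOWY F=OBGB D=YWYR B=WRGB
Query 1: B[2] = G
Query 2: B[3] = B
Query 3: L[2] = O
Query 4: D[3] = R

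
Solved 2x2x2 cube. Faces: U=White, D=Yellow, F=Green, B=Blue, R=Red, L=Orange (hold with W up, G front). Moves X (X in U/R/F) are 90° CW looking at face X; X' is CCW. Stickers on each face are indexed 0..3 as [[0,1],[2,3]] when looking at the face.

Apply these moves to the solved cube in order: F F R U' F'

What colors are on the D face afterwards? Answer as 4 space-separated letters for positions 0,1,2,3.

After move 1 (F): F=GGGG U=WWOO R=WRWR D=RRYY L=OYOY
After move 2 (F): F=GGGG U=WWYY R=OROR D=WWYY L=OROR
After move 3 (R): R=OORR U=WGYG F=GWGY D=WBYB B=YBWB
After move 4 (U'): U=GGWY F=ORGY R=GWRR B=OOWB L=YBOR
After move 5 (F'): F=RYOG U=GGGR R=BWWR D=BRYB L=YYOW
Query: D face = BRYB

Answer: B R Y B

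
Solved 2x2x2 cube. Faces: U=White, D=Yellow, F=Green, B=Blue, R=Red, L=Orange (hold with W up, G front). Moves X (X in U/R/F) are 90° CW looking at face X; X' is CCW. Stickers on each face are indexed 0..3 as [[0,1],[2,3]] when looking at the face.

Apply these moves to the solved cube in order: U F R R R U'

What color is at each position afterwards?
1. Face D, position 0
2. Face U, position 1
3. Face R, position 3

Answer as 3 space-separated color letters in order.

After move 1 (U): U=WWWW F=RRGG R=BBRR B=OOBB L=GGOO
After move 2 (F): F=GRGR U=WWOG R=WBWR D=RBYY L=GYOY
After move 3 (R): R=WWRB U=WROR F=GBGY D=RBYO B=GOWB
After move 4 (R): R=RWBW U=WBOY F=GBGO D=RWYG B=RORB
After move 5 (R): R=BRWW U=WBOO F=GWGG D=RRYR B=YOBB
After move 6 (U'): U=BOWO F=GYGG R=GWWW B=BRBB L=YOOY
Query 1: D[0] = R
Query 2: U[1] = O
Query 3: R[3] = W

Answer: R O W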